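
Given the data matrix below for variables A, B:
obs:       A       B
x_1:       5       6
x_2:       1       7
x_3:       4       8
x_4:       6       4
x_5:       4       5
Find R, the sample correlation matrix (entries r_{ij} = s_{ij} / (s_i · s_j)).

Step 1 — column means:
  mean(A) = (5 + 1 + 4 + 6 + 4) / 5 = 20/5 = 4
  mean(B) = (6 + 7 + 8 + 4 + 5) / 5 = 30/5 = 6

Step 2 — sample variances and covariances s[i,j] = (1/(n-1)) · Σ_k (x_{k,i} - mean_i) · (x_{k,j} - mean_j), with n-1 = 4:
  s[A,A] = ((1)·(1) + (-3)·(-3) + (0)·(0) + (2)·(2) + (0)·(0)) / 4 = 14/4 = 3.5
  s[A,B] = ((1)·(0) + (-3)·(1) + (0)·(2) + (2)·(-2) + (0)·(-1)) / 4 = -7/4 = -1.75
  s[B,B] = ((0)·(0) + (1)·(1) + (2)·(2) + (-2)·(-2) + (-1)·(-1)) / 4 = 10/4 = 2.5
  Sample standard deviations s_i = √(s[i,i]):
  s(A) = √(3.5) = 1.8708
  s(B) = √(2.5) = 1.5811

Step 3 — r_{ij} = s_{ij} / (s_i · s_j):
  r[A,A] = 1 (diagonal).
  r[A,B] = -1.75 / (1.8708 · 1.5811) = -1.75 / 2.958 = -0.5916
  r[B,B] = 1 (diagonal).

R is symmetric with unit diagonal. Assembling:

R = [[1, -0.5916],
 [-0.5916, 1]]


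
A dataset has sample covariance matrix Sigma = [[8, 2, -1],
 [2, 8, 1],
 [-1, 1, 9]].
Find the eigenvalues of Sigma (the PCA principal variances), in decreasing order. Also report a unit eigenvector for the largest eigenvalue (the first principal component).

Step 1 — characteristic polynomial p(λ) = det(λI - Sigma) = λ³ - tr·λ² + c_1·λ - det, where tr = trace, c_1 = sum of the principal 2×2 minors, det = det(Sigma):
  tr = 8 + 8 + 9 = 25,
  c_1 = (8·8 - (2)²) + (8·9 - (-1)²) + (8·9 - (1)²) = 60 + 71 + 71 = 202,
  det = 8·(8·9 - (1)²) - (2)·((2)·9 - (1)·(-1)) + (-1)·((2)·(1) - 8·(-1)) = 8·(71) - (2)·(19) + (-1)·(10) = 520.
  So p(λ) = λ³ - 25λ² + 202λ - 520.
Step 2 — look for an integer root (rational root theorem: any rational root is an integer divisor of 520). Testing λ = 10:
  p(10) = 1000 - 2500 + 2020 - 520 = 0  ✓
  Dividing out (λ - 10): p(λ) = (λ - 10)(λ² - 15λ + 52).
Step 3 — remaining eigenvalues from the quadratic λ² - 15λ + 52 = 0:
  Δ = 15² - 4·52 = 225 - 208 = 17,  λ = (15 ± √17)/2 = (15 ± 4.1231)/2 ≈ 9.5616 or 5.4384.
  Sorted: λ_1 = 10,  λ_2 = 9.5616,  λ_3 = 5.4384  (check: sum = 25 = tr ✓).

Step 4 — unit eigenvector for λ_1 = 10: v spans the null space of (Sigma - λ_1 I), whose rows are
  r_1 = (-2, 2, -1),  r_2 = (2, -2, 1),  r_3 = (-1, 1, -1).
  v is orthogonal to every row, so take v ∝ r_1 × r_3 = ((2)·(-1) - (-1)·(1), (-1)·(-1) - (-2)·(-1), (-2)·(1) - (2)·(-1)) = (-1, -1, 0).
  Rescale (multiply by -1 so the first nonzero entry is positive): u = (1, 1, 0).
  ||u|| = √((1)² + (1)² + (0)²) = √(2) ≈ 1.4142,  v_1 = u/||u|| ≈ (0.7071, 0.7071, 0) (||v_1|| = 1).

λ_1 = 10,  λ_2 = 9.5616,  λ_3 = 5.4384;  v_1 ≈ (0.7071, 0.7071, 0)


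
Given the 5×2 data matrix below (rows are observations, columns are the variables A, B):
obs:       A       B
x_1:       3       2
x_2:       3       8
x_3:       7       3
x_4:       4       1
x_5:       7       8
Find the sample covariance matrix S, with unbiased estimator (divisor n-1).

Step 1 — column means:
  mean(A) = (3 + 3 + 7 + 4 + 7) / 5 = 24/5 = 4.8
  mean(B) = (2 + 8 + 3 + 1 + 8) / 5 = 22/5 = 4.4

Step 2 — sample covariance S[i,j] = (1/(n-1)) · Σ_k (x_{k,i} - mean_i) · (x_{k,j} - mean_j), with n-1 = 4.
  S[A,A] = ((-1.8)·(-1.8) + (-1.8)·(-1.8) + (2.2)·(2.2) + (-0.8)·(-0.8) + (2.2)·(2.2)) / 4 = 16.8/4 = 4.2
  S[A,B] = ((-1.8)·(-2.4) + (-1.8)·(3.6) + (2.2)·(-1.4) + (-0.8)·(-3.4) + (2.2)·(3.6)) / 4 = 5.4/4 = 1.35
  S[B,B] = ((-2.4)·(-2.4) + (3.6)·(3.6) + (-1.4)·(-1.4) + (-3.4)·(-3.4) + (3.6)·(3.6)) / 4 = 45.2/4 = 11.3

S is symmetric (S[j,i] = S[i,j]). Assembling:

S = [[4.2, 1.35],
 [1.35, 11.3]]


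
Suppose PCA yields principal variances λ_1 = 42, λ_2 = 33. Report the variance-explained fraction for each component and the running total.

Step 1 — total variance = trace(Sigma) = Σ λ_i = 42 + 33 = 75.

Step 2 — fraction explained by component i = λ_i / Σ λ:
  PC1: 42/75 = 0.56
  PC2: 33/75 = 0.44

Step 3 — cumulative fraction after k components = (λ_1 + ... + λ_k) / Σ λ:
  k = 1: 42/75 = 0.56
  k = 2: (42 + 33)/75 = 75/75 = 1

Summary (fraction, with percent):

explained: PC1 0.56 (56%), PC2 0.44 (44%);  cumulative: 0.56, 1


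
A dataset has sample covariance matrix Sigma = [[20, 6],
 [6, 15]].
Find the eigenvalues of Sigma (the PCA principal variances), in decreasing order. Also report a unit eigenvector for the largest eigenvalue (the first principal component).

Step 1 — characteristic polynomial of 2×2 Sigma:
  det(Sigma - λI) = λ² - trace · λ + det = 0.
  trace = 20 + 15 = 35, det = 20·15 - (6)² = 264.
Step 2 — discriminant:
  Δ = trace² - 4·det = 1225 - 1056 = 169.
Step 3 — eigenvalues:
  λ = (trace ± √Δ)/2 = (35 ± 13)/2,
  λ_1 = 24,  λ_2 = 11.

Step 4 — unit eigenvector for λ_1: solve (Sigma - λ_1 I)v = 0. First row:
  (20 - 24)·v_x + (6)·v_y = 0, i.e. (-4)·v_x + (6)·v_y = 0,
  so v ∝ (b, λ_1 - a) = (6, 4) = u.
  ||u|| = √((6)² + (4)²) = √(52) ≈ 7.2111,
  v_1 = u/||u|| ≈ (0.8321, 0.5547) (||v_1|| = 1).

λ_1 = 24,  λ_2 = 11;  v_1 ≈ (0.8321, 0.5547)


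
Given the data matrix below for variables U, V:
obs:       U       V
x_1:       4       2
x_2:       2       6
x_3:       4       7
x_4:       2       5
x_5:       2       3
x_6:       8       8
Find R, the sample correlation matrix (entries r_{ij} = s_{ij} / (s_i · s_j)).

Step 1 — column means:
  mean(U) = (4 + 2 + 4 + 2 + 2 + 8) / 6 = 22/6 = 3.6667
  mean(V) = (2 + 6 + 7 + 5 + 3 + 8) / 6 = 31/6 = 5.1667

Step 2 — sample variances and covariances s[i,j] = (1/(n-1)) · Σ_k (x_{k,i} - mean_i) · (x_{k,j} - mean_j), with n-1 = 5:
  s[U,U] = ((0.3333)·(0.3333) + (-1.6667)·(-1.6667) + (0.3333)·(0.3333) + (-1.6667)·(-1.6667) + (-1.6667)·(-1.6667) + (4.3333)·(4.3333)) / 5 = 27.3333/5 = 5.4667
  s[U,V] = ((0.3333)·(-3.1667) + (-1.6667)·(0.8333) + (0.3333)·(1.8333) + (-1.6667)·(-0.1667) + (-1.6667)·(-2.1667) + (4.3333)·(2.8333)) / 5 = 14.3333/5 = 2.8667
  s[V,V] = ((-3.1667)·(-3.1667) + (0.8333)·(0.8333) + (1.8333)·(1.8333) + (-0.1667)·(-0.1667) + (-2.1667)·(-2.1667) + (2.8333)·(2.8333)) / 5 = 26.8333/5 = 5.3667
  Sample standard deviations s_i = √(s[i,i]):
  s(U) = √(5.4667) = 2.3381
  s(V) = √(5.3667) = 2.3166

Step 3 — r_{ij} = s_{ij} / (s_i · s_j):
  r[U,U] = 1 (diagonal).
  r[U,V] = 2.8667 / (2.3381 · 2.3166) = 2.8667 / 5.4164 = 0.5293
  r[V,V] = 1 (diagonal).

R is symmetric with unit diagonal. Assembling:

R = [[1, 0.5293],
 [0.5293, 1]]


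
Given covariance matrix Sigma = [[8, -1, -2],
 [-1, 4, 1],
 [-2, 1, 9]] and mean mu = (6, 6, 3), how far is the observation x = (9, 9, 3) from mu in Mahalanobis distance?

Step 1 — centre the observation: (x - mu) = (3, 3, 0).

Step 2 — invert Sigma (cofactor / det for 3×3, or solve directly):
  Sigma^{-1} = [[0.1351, 0.027, 0.027],
 [0.027, 0.2625, -0.0232],
 [0.027, -0.0232, 0.1197]].

Step 3 — form the quadratic (x - mu)^T · Sigma^{-1} · (x - mu):
  Sigma^{-1} · (x - mu) = (0.4865, 0.8687, 0.0116).
  (x - mu)^T · [Sigma^{-1} · (x - mu)] = (3)·(0.4865) + (3)·(0.8687) + (0)·(0.0116) = 4.0656.

Step 4 — take square root: d = √(4.0656) ≈ 2.0163.

d(x, mu) = √(4.0656) ≈ 2.0163


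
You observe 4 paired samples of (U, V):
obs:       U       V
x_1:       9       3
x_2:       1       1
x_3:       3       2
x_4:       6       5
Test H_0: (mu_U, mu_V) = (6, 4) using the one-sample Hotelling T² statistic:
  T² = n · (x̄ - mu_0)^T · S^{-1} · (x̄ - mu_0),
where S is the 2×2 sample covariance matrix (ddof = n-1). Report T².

Step 1 — sample mean vector:
  mean(U) = (9 + 1 + 3 + 6) / 4 = 19/4 = 4.75
  mean(V) = (3 + 1 + 2 + 5) / 4 = 11/4 = 2.75
  x̄ = (4.75, 2.75),  deviation x̄ - mu_0 = (4.75, 2.75) - (6, 4) = (-1.25, -1.25).

Step 2 — sample covariance matrix, S[i,j] = (1/(n-1)) · Σ_k (x_{k,i} - mean_i) · (x_{k,j} - mean_j), divisor n-1 = 3:
  S[U,U] = ((4.25)·(4.25) + (-3.75)·(-3.75) + (-1.75)·(-1.75) + (1.25)·(1.25)) / 3 = 36.75/3 = 12.25
  S[U,V] = ((4.25)·(0.25) + (-3.75)·(-1.75) + (-1.75)·(-0.75) + (1.25)·(2.25)) / 3 = 11.75/3 = 3.9167
  S[V,V] = ((0.25)·(0.25) + (-1.75)·(-1.75) + (-0.75)·(-0.75) + (2.25)·(2.25)) / 3 = 8.75/3 = 2.9167
  S = [[12.25, 3.9167],
 [3.9167, 2.9167]].

Step 3 — invert S. det(S) = 12.25·2.9167 - (3.9167)² = 20.3889.
  S^{-1} = (1/det) · [[d, -b], [-b, a]] = [[0.1431, -0.1921],
 [-0.1921, 0.6008]].

Step 4 — quadratic form (x̄ - mu_0)^T · S^{-1} · (x̄ - mu_0):
  S^{-1} · (x̄ - mu_0) = (0.0613, -0.5109),
  (x̄ - mu_0)^T · [...] = (-1.25)·(0.0613) + (-1.25)·(-0.5109) = 0.562.

Step 5 — scale by n: T² = 4 · 0.562 = 2.248.

T² ≈ 2.248


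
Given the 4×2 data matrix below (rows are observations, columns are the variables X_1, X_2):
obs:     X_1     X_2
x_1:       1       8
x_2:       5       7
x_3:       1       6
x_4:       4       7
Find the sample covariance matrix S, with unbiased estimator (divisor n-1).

Step 1 — column means:
  mean(X_1) = (1 + 5 + 1 + 4) / 4 = 11/4 = 2.75
  mean(X_2) = (8 + 7 + 6 + 7) / 4 = 28/4 = 7

Step 2 — sample covariance S[i,j] = (1/(n-1)) · Σ_k (x_{k,i} - mean_i) · (x_{k,j} - mean_j), with n-1 = 3.
  S[X_1,X_1] = ((-1.75)·(-1.75) + (2.25)·(2.25) + (-1.75)·(-1.75) + (1.25)·(1.25)) / 3 = 12.75/3 = 4.25
  S[X_1,X_2] = ((-1.75)·(1) + (2.25)·(0) + (-1.75)·(-1) + (1.25)·(0)) / 3 = 0/3 = 0
  S[X_2,X_2] = ((1)·(1) + (0)·(0) + (-1)·(-1) + (0)·(0)) / 3 = 2/3 = 0.6667

S is symmetric (S[j,i] = S[i,j]). Assembling:

S = [[4.25, 0],
 [0, 0.6667]]


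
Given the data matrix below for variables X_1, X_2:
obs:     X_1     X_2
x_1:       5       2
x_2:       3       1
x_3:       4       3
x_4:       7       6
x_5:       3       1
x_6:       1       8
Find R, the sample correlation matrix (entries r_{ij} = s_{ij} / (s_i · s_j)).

Step 1 — column means:
  mean(X_1) = (5 + 3 + 4 + 7 + 3 + 1) / 6 = 23/6 = 3.8333
  mean(X_2) = (2 + 1 + 3 + 6 + 1 + 8) / 6 = 21/6 = 3.5

Step 2 — sample variances and covariances s[i,j] = (1/(n-1)) · Σ_k (x_{k,i} - mean_i) · (x_{k,j} - mean_j), with n-1 = 5:
  s[X_1,X_1] = ((1.1667)·(1.1667) + (-0.8333)·(-0.8333) + (0.1667)·(0.1667) + (3.1667)·(3.1667) + (-0.8333)·(-0.8333) + (-2.8333)·(-2.8333)) / 5 = 20.8333/5 = 4.1667
  s[X_1,X_2] = ((1.1667)·(-1.5) + (-0.8333)·(-2.5) + (0.1667)·(-0.5) + (3.1667)·(2.5) + (-0.8333)·(-2.5) + (-2.8333)·(4.5)) / 5 = -2.5/5 = -0.5
  s[X_2,X_2] = ((-1.5)·(-1.5) + (-2.5)·(-2.5) + (-0.5)·(-0.5) + (2.5)·(2.5) + (-2.5)·(-2.5) + (4.5)·(4.5)) / 5 = 41.5/5 = 8.3
  Sample standard deviations s_i = √(s[i,i]):
  s(X_1) = √(4.1667) = 2.0412
  s(X_2) = √(8.3) = 2.881

Step 3 — r_{ij} = s_{ij} / (s_i · s_j):
  r[X_1,X_1] = 1 (diagonal).
  r[X_1,X_2] = -0.5 / (2.0412 · 2.881) = -0.5 / 5.8808 = -0.085
  r[X_2,X_2] = 1 (diagonal).

R is symmetric with unit diagonal. Assembling:

R = [[1, -0.085],
 [-0.085, 1]]


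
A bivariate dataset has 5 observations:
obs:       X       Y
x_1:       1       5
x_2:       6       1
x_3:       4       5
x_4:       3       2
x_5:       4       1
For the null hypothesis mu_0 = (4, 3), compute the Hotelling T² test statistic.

Step 1 — sample mean vector:
  mean(X) = (1 + 6 + 4 + 3 + 4) / 5 = 18/5 = 3.6
  mean(Y) = (5 + 1 + 5 + 2 + 1) / 5 = 14/5 = 2.8
  x̄ = (3.6, 2.8),  deviation x̄ - mu_0 = (3.6, 2.8) - (4, 3) = (-0.4, -0.2).

Step 2 — sample covariance matrix, S[i,j] = (1/(n-1)) · Σ_k (x_{k,i} - mean_i) · (x_{k,j} - mean_j), divisor n-1 = 4:
  S[X,X] = ((-2.6)·(-2.6) + (2.4)·(2.4) + (0.4)·(0.4) + (-0.6)·(-0.6) + (0.4)·(0.4)) / 4 = 13.2/4 = 3.3
  S[X,Y] = ((-2.6)·(2.2) + (2.4)·(-1.8) + (0.4)·(2.2) + (-0.6)·(-0.8) + (0.4)·(-1.8)) / 4 = -9.4/4 = -2.35
  S[Y,Y] = ((2.2)·(2.2) + (-1.8)·(-1.8) + (2.2)·(2.2) + (-0.8)·(-0.8) + (-1.8)·(-1.8)) / 4 = 16.8/4 = 4.2
  S = [[3.3, -2.35],
 [-2.35, 4.2]].

Step 3 — invert S. det(S) = 3.3·4.2 - (-2.35)² = 8.3375.
  S^{-1} = (1/det) · [[d, -b], [-b, a]] = [[0.5037, 0.2819],
 [0.2819, 0.3958]].

Step 4 — quadratic form (x̄ - mu_0)^T · S^{-1} · (x̄ - mu_0):
  S^{-1} · (x̄ - mu_0) = (-0.2579, -0.1919),
  (x̄ - mu_0)^T · [...] = (-0.4)·(-0.2579) + (-0.2)·(-0.1919) = 0.1415.

Step 5 — scale by n: T² = 5 · 0.1415 = 0.7076.

T² ≈ 0.7076


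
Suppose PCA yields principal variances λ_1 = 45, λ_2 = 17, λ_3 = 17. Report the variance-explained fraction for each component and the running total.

Step 1 — total variance = trace(Sigma) = Σ λ_i = 45 + 17 + 17 = 79.

Step 2 — fraction explained by component i = λ_i / Σ λ:
  PC1: 45/79 = 0.5696
  PC2: 17/79 = 0.2152
  PC3: 17/79 = 0.2152

Step 3 — cumulative fraction after k components = (λ_1 + ... + λ_k) / Σ λ:
  k = 1: 45/79 = 0.5696
  k = 2: (45 + 17)/79 = 62/79 = 0.7848
  k = 3: (45 + 17 + 17)/79 = 79/79 = 1

Summary (fraction, with percent):

explained: PC1 0.5696 (56.96%), PC2 0.2152 (21.52%), PC3 0.2152 (21.52%);  cumulative: 0.5696, 0.7848, 1


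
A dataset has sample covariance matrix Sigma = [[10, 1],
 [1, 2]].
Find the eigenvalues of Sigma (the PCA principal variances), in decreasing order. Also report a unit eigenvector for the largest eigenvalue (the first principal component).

Step 1 — characteristic polynomial of 2×2 Sigma:
  det(Sigma - λI) = λ² - trace · λ + det = 0.
  trace = 10 + 2 = 12, det = 10·2 - (1)² = 19.
Step 2 — discriminant:
  Δ = trace² - 4·det = 144 - 76 = 68.
Step 3 — eigenvalues:
  λ = (trace ± √Δ)/2 = (12 ± 8.2462)/2,
  λ_1 = 10.1231,  λ_2 = 1.8769.

Step 4 — unit eigenvector for λ_1: solve (Sigma - λ_1 I)v = 0. First row:
  (10 - 10.1231)·v_x + (1)·v_y = 0, i.e. (-0.1231)·v_x + (1)·v_y = 0,
  so v ∝ (b, λ_1 - a) = (1, 0.1231) = u.
  ||u|| = √((1)² + (0.1231)²) = √(1.0152) ≈ 1.0075,
  v_1 = u/||u|| ≈ (0.9925, 0.1222) (||v_1|| = 1).

λ_1 = 10.1231,  λ_2 = 1.8769;  v_1 ≈ (0.9925, 0.1222)


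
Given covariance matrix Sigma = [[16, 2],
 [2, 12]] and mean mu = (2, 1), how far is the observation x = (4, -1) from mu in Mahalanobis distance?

Step 1 — centre the observation: (x - mu) = (2, -2).

Step 2 — invert Sigma. det(Sigma) = 16·12 - (2)² = 188.
  Sigma^{-1} = (1/det) · [[d, -b], [-b, a]] = [[0.0638, -0.0106],
 [-0.0106, 0.0851]].

Step 3 — form the quadratic (x - mu)^T · Sigma^{-1} · (x - mu):
  Sigma^{-1} · (x - mu) = (0.1489, -0.1915).
  (x - mu)^T · [Sigma^{-1} · (x - mu)] = (2)·(0.1489) + (-2)·(-0.1915) = 0.6809.

Step 4 — take square root: d = √(0.6809) ≈ 0.8251.

d(x, mu) = √(0.6809) ≈ 0.8251


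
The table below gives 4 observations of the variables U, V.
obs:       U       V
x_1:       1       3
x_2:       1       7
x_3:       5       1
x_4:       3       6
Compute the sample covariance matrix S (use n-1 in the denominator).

Step 1 — column means:
  mean(U) = (1 + 1 + 5 + 3) / 4 = 10/4 = 2.5
  mean(V) = (3 + 7 + 1 + 6) / 4 = 17/4 = 4.25

Step 2 — sample covariance S[i,j] = (1/(n-1)) · Σ_k (x_{k,i} - mean_i) · (x_{k,j} - mean_j), with n-1 = 3.
  S[U,U] = ((-1.5)·(-1.5) + (-1.5)·(-1.5) + (2.5)·(2.5) + (0.5)·(0.5)) / 3 = 11/3 = 3.6667
  S[U,V] = ((-1.5)·(-1.25) + (-1.5)·(2.75) + (2.5)·(-3.25) + (0.5)·(1.75)) / 3 = -9.5/3 = -3.1667
  S[V,V] = ((-1.25)·(-1.25) + (2.75)·(2.75) + (-3.25)·(-3.25) + (1.75)·(1.75)) / 3 = 22.75/3 = 7.5833

S is symmetric (S[j,i] = S[i,j]). Assembling:

S = [[3.6667, -3.1667],
 [-3.1667, 7.5833]]


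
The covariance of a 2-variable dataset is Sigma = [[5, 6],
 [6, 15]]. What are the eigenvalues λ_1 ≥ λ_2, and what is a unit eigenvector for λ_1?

Step 1 — characteristic polynomial of 2×2 Sigma:
  det(Sigma - λI) = λ² - trace · λ + det = 0.
  trace = 5 + 15 = 20, det = 5·15 - (6)² = 39.
Step 2 — discriminant:
  Δ = trace² - 4·det = 400 - 156 = 244.
Step 3 — eigenvalues:
  λ = (trace ± √Δ)/2 = (20 ± 15.6205)/2,
  λ_1 = 17.8102,  λ_2 = 2.1898.

Step 4 — unit eigenvector for λ_1: solve (Sigma - λ_1 I)v = 0. First row:
  (5 - 17.8102)·v_x + (6)·v_y = 0, i.e. (-12.8102)·v_x + (6)·v_y = 0,
  so v ∝ (b, λ_1 - a) = (6, 12.8102) = u.
  ||u|| = √((6)² + (12.8102)²) = √(200.1025) ≈ 14.1458,
  v_1 = u/||u|| ≈ (0.4242, 0.9056) (||v_1|| = 1).

λ_1 = 17.8102,  λ_2 = 2.1898;  v_1 ≈ (0.4242, 0.9056)


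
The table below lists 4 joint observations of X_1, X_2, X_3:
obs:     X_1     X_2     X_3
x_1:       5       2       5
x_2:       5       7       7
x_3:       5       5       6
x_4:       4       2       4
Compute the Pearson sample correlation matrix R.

Step 1 — column means:
  mean(X_1) = (5 + 5 + 5 + 4) / 4 = 19/4 = 4.75
  mean(X_2) = (2 + 7 + 5 + 2) / 4 = 16/4 = 4
  mean(X_3) = (5 + 7 + 6 + 4) / 4 = 22/4 = 5.5

Step 2 — sample variances and covariances s[i,j] = (1/(n-1)) · Σ_k (x_{k,i} - mean_i) · (x_{k,j} - mean_j), with n-1 = 3:
  s[X_1,X_1] = ((0.25)·(0.25) + (0.25)·(0.25) + (0.25)·(0.25) + (-0.75)·(-0.75)) / 3 = 0.75/3 = 0.25
  s[X_1,X_2] = ((0.25)·(-2) + (0.25)·(3) + (0.25)·(1) + (-0.75)·(-2)) / 3 = 2/3 = 0.6667
  s[X_1,X_3] = ((0.25)·(-0.5) + (0.25)·(1.5) + (0.25)·(0.5) + (-0.75)·(-1.5)) / 3 = 1.5/3 = 0.5
  s[X_2,X_2] = ((-2)·(-2) + (3)·(3) + (1)·(1) + (-2)·(-2)) / 3 = 18/3 = 6
  s[X_2,X_3] = ((-2)·(-0.5) + (3)·(1.5) + (1)·(0.5) + (-2)·(-1.5)) / 3 = 9/3 = 3
  s[X_3,X_3] = ((-0.5)·(-0.5) + (1.5)·(1.5) + (0.5)·(0.5) + (-1.5)·(-1.5)) / 3 = 5/3 = 1.6667
  Sample standard deviations s_i = √(s[i,i]):
  s(X_1) = √(0.25) = 0.5
  s(X_2) = √(6) = 2.4495
  s(X_3) = √(1.6667) = 1.291

Step 3 — r_{ij} = s_{ij} / (s_i · s_j):
  r[X_1,X_1] = 1 (diagonal).
  r[X_1,X_2] = 0.6667 / (0.5 · 2.4495) = 0.6667 / 1.2247 = 0.5443
  r[X_1,X_3] = 0.5 / (0.5 · 1.291) = 0.5 / 0.6455 = 0.7746
  r[X_2,X_2] = 1 (diagonal).
  r[X_2,X_3] = 3 / (2.4495 · 1.291) = 3 / 3.1623 = 0.9487
  r[X_3,X_3] = 1 (diagonal).

R is symmetric with unit diagonal. Assembling:

R = [[1, 0.5443, 0.7746],
 [0.5443, 1, 0.9487],
 [0.7746, 0.9487, 1]]


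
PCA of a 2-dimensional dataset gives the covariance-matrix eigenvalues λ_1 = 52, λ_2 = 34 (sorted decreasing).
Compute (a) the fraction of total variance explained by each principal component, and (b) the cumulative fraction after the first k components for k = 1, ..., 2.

Step 1 — total variance = trace(Sigma) = Σ λ_i = 52 + 34 = 86.

Step 2 — fraction explained by component i = λ_i / Σ λ:
  PC1: 52/86 = 0.6047
  PC2: 34/86 = 0.3953

Step 3 — cumulative fraction after k components = (λ_1 + ... + λ_k) / Σ λ:
  k = 1: 52/86 = 0.6047
  k = 2: (52 + 34)/86 = 86/86 = 1

Summary (fraction, with percent):

explained: PC1 0.6047 (60.47%), PC2 0.3953 (39.53%);  cumulative: 0.6047, 1


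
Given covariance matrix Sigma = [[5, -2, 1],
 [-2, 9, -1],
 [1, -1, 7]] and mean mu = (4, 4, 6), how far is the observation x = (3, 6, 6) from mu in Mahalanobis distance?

Step 1 — centre the observation: (x - mu) = (-1, 2, 0).

Step 2 — invert Sigma (cofactor / det for 3×3, or solve directly):
  Sigma^{-1} = [[0.2238, 0.0469, -0.0253],
 [0.0469, 0.1227, 0.0108],
 [-0.0253, 0.0108, 0.148]].

Step 3 — form the quadratic (x - mu)^T · Sigma^{-1} · (x - mu):
  Sigma^{-1} · (x - mu) = (-0.13, 0.1986, 0.0469).
  (x - mu)^T · [Sigma^{-1} · (x - mu)] = (-1)·(-0.13) + (2)·(0.1986) + (0)·(0.0469) = 0.5271.

Step 4 — take square root: d = √(0.5271) ≈ 0.726.

d(x, mu) = √(0.5271) ≈ 0.726


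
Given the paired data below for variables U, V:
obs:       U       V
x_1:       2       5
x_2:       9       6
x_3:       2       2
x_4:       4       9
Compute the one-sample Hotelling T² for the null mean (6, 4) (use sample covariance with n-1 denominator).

Step 1 — sample mean vector:
  mean(U) = (2 + 9 + 2 + 4) / 4 = 17/4 = 4.25
  mean(V) = (5 + 6 + 2 + 9) / 4 = 22/4 = 5.5
  x̄ = (4.25, 5.5),  deviation x̄ - mu_0 = (4.25, 5.5) - (6, 4) = (-1.75, 1.5).

Step 2 — sample covariance matrix, S[i,j] = (1/(n-1)) · Σ_k (x_{k,i} - mean_i) · (x_{k,j} - mean_j), divisor n-1 = 3:
  S[U,U] = ((-2.25)·(-2.25) + (4.75)·(4.75) + (-2.25)·(-2.25) + (-0.25)·(-0.25)) / 3 = 32.75/3 = 10.9167
  S[U,V] = ((-2.25)·(-0.5) + (4.75)·(0.5) + (-2.25)·(-3.5) + (-0.25)·(3.5)) / 3 = 10.5/3 = 3.5
  S[V,V] = ((-0.5)·(-0.5) + (0.5)·(0.5) + (-3.5)·(-3.5) + (3.5)·(3.5)) / 3 = 25/3 = 8.3333
  S = [[10.9167, 3.5],
 [3.5, 8.3333]].

Step 3 — invert S. det(S) = 10.9167·8.3333 - (3.5)² = 78.7222.
  S^{-1} = (1/det) · [[d, -b], [-b, a]] = [[0.1059, -0.0445],
 [-0.0445, 0.1387]].

Step 4 — quadratic form (x̄ - mu_0)^T · S^{-1} · (x̄ - mu_0):
  S^{-1} · (x̄ - mu_0) = (-0.2519, 0.2858),
  (x̄ - mu_0)^T · [...] = (-1.75)·(-0.2519) + (1.5)·(0.2858) = 0.8696.

Step 5 — scale by n: T² = 4 · 0.8696 = 3.4785.

T² ≈ 3.4785


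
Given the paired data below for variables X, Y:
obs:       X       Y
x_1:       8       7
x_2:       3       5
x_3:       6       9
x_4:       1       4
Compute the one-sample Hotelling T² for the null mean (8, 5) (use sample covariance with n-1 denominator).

Step 1 — sample mean vector:
  mean(X) = (8 + 3 + 6 + 1) / 4 = 18/4 = 4.5
  mean(Y) = (7 + 5 + 9 + 4) / 4 = 25/4 = 6.25
  x̄ = (4.5, 6.25),  deviation x̄ - mu_0 = (4.5, 6.25) - (8, 5) = (-3.5, 1.25).

Step 2 — sample covariance matrix, S[i,j] = (1/(n-1)) · Σ_k (x_{k,i} - mean_i) · (x_{k,j} - mean_j), divisor n-1 = 3:
  S[X,X] = ((3.5)·(3.5) + (-1.5)·(-1.5) + (1.5)·(1.5) + (-3.5)·(-3.5)) / 3 = 29/3 = 9.6667
  S[X,Y] = ((3.5)·(0.75) + (-1.5)·(-1.25) + (1.5)·(2.75) + (-3.5)·(-2.25)) / 3 = 16.5/3 = 5.5
  S[Y,Y] = ((0.75)·(0.75) + (-1.25)·(-1.25) + (2.75)·(2.75) + (-2.25)·(-2.25)) / 3 = 14.75/3 = 4.9167
  S = [[9.6667, 5.5],
 [5.5, 4.9167]].

Step 3 — invert S. det(S) = 9.6667·4.9167 - (5.5)² = 17.2778.
  S^{-1} = (1/det) · [[d, -b], [-b, a]] = [[0.2846, -0.3183],
 [-0.3183, 0.5595]].

Step 4 — quadratic form (x̄ - mu_0)^T · S^{-1} · (x̄ - mu_0):
  S^{-1} · (x̄ - mu_0) = (-1.3939, 1.8135),
  (x̄ - mu_0)^T · [...] = (-3.5)·(-1.3939) + (1.25)·(1.8135) = 7.1455.

Step 5 — scale by n: T² = 4 · 7.1455 = 28.582.

T² ≈ 28.582


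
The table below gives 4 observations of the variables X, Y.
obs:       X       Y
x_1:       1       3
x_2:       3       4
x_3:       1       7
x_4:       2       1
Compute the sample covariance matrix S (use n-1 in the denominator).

Step 1 — column means:
  mean(X) = (1 + 3 + 1 + 2) / 4 = 7/4 = 1.75
  mean(Y) = (3 + 4 + 7 + 1) / 4 = 15/4 = 3.75

Step 2 — sample covariance S[i,j] = (1/(n-1)) · Σ_k (x_{k,i} - mean_i) · (x_{k,j} - mean_j), with n-1 = 3.
  S[X,X] = ((-0.75)·(-0.75) + (1.25)·(1.25) + (-0.75)·(-0.75) + (0.25)·(0.25)) / 3 = 2.75/3 = 0.9167
  S[X,Y] = ((-0.75)·(-0.75) + (1.25)·(0.25) + (-0.75)·(3.25) + (0.25)·(-2.75)) / 3 = -2.25/3 = -0.75
  S[Y,Y] = ((-0.75)·(-0.75) + (0.25)·(0.25) + (3.25)·(3.25) + (-2.75)·(-2.75)) / 3 = 18.75/3 = 6.25

S is symmetric (S[j,i] = S[i,j]). Assembling:

S = [[0.9167, -0.75],
 [-0.75, 6.25]]


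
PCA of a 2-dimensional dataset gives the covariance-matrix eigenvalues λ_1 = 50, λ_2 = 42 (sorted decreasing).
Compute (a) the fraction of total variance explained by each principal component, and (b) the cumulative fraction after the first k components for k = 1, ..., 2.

Step 1 — total variance = trace(Sigma) = Σ λ_i = 50 + 42 = 92.

Step 2 — fraction explained by component i = λ_i / Σ λ:
  PC1: 50/92 = 0.5435
  PC2: 42/92 = 0.4565

Step 3 — cumulative fraction after k components = (λ_1 + ... + λ_k) / Σ λ:
  k = 1: 50/92 = 0.5435
  k = 2: (50 + 42)/92 = 92/92 = 1

Summary (fraction, with percent):

explained: PC1 0.5435 (54.35%), PC2 0.4565 (45.65%);  cumulative: 0.5435, 1


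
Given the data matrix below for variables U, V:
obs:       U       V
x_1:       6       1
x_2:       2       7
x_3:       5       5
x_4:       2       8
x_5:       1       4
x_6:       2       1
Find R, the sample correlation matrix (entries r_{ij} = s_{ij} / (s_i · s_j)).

Step 1 — column means:
  mean(U) = (6 + 2 + 5 + 2 + 1 + 2) / 6 = 18/6 = 3
  mean(V) = (1 + 7 + 5 + 8 + 4 + 1) / 6 = 26/6 = 4.3333

Step 2 — sample variances and covariances s[i,j] = (1/(n-1)) · Σ_k (x_{k,i} - mean_i) · (x_{k,j} - mean_j), with n-1 = 5:
  s[U,U] = ((3)·(3) + (-1)·(-1) + (2)·(2) + (-1)·(-1) + (-2)·(-2) + (-1)·(-1)) / 5 = 20/5 = 4
  s[U,V] = ((3)·(-3.3333) + (-1)·(2.6667) + (2)·(0.6667) + (-1)·(3.6667) + (-2)·(-0.3333) + (-1)·(-3.3333)) / 5 = -11/5 = -2.2
  s[V,V] = ((-3.3333)·(-3.3333) + (2.6667)·(2.6667) + (0.6667)·(0.6667) + (3.6667)·(3.6667) + (-0.3333)·(-0.3333) + (-3.3333)·(-3.3333)) / 5 = 43.3333/5 = 8.6667
  Sample standard deviations s_i = √(s[i,i]):
  s(U) = √(4) = 2
  s(V) = √(8.6667) = 2.9439

Step 3 — r_{ij} = s_{ij} / (s_i · s_j):
  r[U,U] = 1 (diagonal).
  r[U,V] = -2.2 / (2 · 2.9439) = -2.2 / 5.8878 = -0.3737
  r[V,V] = 1 (diagonal).

R is symmetric with unit diagonal. Assembling:

R = [[1, -0.3737],
 [-0.3737, 1]]


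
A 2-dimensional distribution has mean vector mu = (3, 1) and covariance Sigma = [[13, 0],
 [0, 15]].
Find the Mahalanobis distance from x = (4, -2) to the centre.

Step 1 — centre the observation: (x - mu) = (1, -3).

Step 2 — invert Sigma. det(Sigma) = 13·15 - (0)² = 195.
  Sigma^{-1} = (1/det) · [[d, -b], [-b, a]] = [[0.0769, 0],
 [0, 0.0667]].

Step 3 — form the quadratic (x - mu)^T · Sigma^{-1} · (x - mu):
  Sigma^{-1} · (x - mu) = (0.0769, -0.2).
  (x - mu)^T · [Sigma^{-1} · (x - mu)] = (1)·(0.0769) + (-3)·(-0.2) = 0.6769.

Step 4 — take square root: d = √(0.6769) ≈ 0.8228.

d(x, mu) = √(0.6769) ≈ 0.8228


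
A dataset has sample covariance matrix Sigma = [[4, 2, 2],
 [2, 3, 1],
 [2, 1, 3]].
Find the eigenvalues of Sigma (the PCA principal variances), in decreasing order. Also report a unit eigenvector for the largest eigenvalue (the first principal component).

Step 1 — characteristic polynomial p(λ) = det(λI - Sigma) = λ³ - tr·λ² + c_1·λ - det, where tr = trace, c_1 = sum of the principal 2×2 minors, det = det(Sigma):
  tr = 4 + 3 + 3 = 10,
  c_1 = (4·3 - (2)²) + (4·3 - (2)²) + (3·3 - (1)²) = 8 + 8 + 8 = 24,
  det = 4·(3·3 - (1)²) - (2)·((2)·3 - (1)·(2)) + (2)·((2)·(1) - 3·(2)) = 4·(8) - (2)·(4) + (2)·(-4) = 16.
  So p(λ) = λ³ - 10λ² + 24λ - 16.
Step 2 — look for an integer root (rational root theorem: any rational root is an integer divisor of 16). Testing λ = 2:
  p(2) = 8 - 40 + 48 - 16 = 0  ✓
  Dividing out (λ - 2): p(λ) = (λ - 2)(λ² - 8λ + 8).
Step 3 — remaining eigenvalues from the quadratic λ² - 8λ + 8 = 0:
  Δ = 8² - 4·8 = 64 - 32 = 32,  λ = (8 ± √32)/2 = (8 ± 5.6569)/2 ≈ 6.8284 or 1.1716.
  Sorted: λ_1 = 6.8284,  λ_2 = 2,  λ_3 = 1.1716  (check: sum = 10 = tr ✓).

Step 4 — unit eigenvector for λ_1 ≈ 6.8284: v spans the null space of (Sigma - λ_1 I), whose rows are
  r_1 = (-2.8284, 2, 2),  r_2 = (2, -3.8284, 1),  r_3 = (2, 1, -3.8284).
  v is orthogonal to every row, so take v ∝ r_1 × r_2 = ((2)·(1) - (2)·(-3.8284), (2)·(2) - (-2.8284)·(1), (-2.8284)·(-3.8284) - (2)·(2)) ≈ (9.6569, 6.8284, 6.8284).
  Let u = (9.6569, 6.8284, 6.8284).
  ||u|| = √((9.6569)² + (6.8284)² + (6.8284)²) = √(186.5097) ≈ 13.6569,  v_1 = u/||u|| ≈ (0.7071, 0.5, 0.5) (||v_1|| = 1).

λ_1 = 6.8284,  λ_2 = 2,  λ_3 = 1.1716;  v_1 ≈ (0.7071, 0.5, 0.5)


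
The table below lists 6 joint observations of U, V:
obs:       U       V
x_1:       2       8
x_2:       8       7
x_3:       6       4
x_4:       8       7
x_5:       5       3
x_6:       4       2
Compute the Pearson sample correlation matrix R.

Step 1 — column means:
  mean(U) = (2 + 8 + 6 + 8 + 5 + 4) / 6 = 33/6 = 5.5
  mean(V) = (8 + 7 + 4 + 7 + 3 + 2) / 6 = 31/6 = 5.1667

Step 2 — sample variances and covariances s[i,j] = (1/(n-1)) · Σ_k (x_{k,i} - mean_i) · (x_{k,j} - mean_j), with n-1 = 5:
  s[U,U] = ((-3.5)·(-3.5) + (2.5)·(2.5) + (0.5)·(0.5) + (2.5)·(2.5) + (-0.5)·(-0.5) + (-1.5)·(-1.5)) / 5 = 27.5/5 = 5.5
  s[U,V] = ((-3.5)·(2.8333) + (2.5)·(1.8333) + (0.5)·(-1.1667) + (2.5)·(1.8333) + (-0.5)·(-2.1667) + (-1.5)·(-3.1667)) / 5 = 4.5/5 = 0.9
  s[V,V] = ((2.8333)·(2.8333) + (1.8333)·(1.8333) + (-1.1667)·(-1.1667) + (1.8333)·(1.8333) + (-2.1667)·(-2.1667) + (-3.1667)·(-3.1667)) / 5 = 30.8333/5 = 6.1667
  Sample standard deviations s_i = √(s[i,i]):
  s(U) = √(5.5) = 2.3452
  s(V) = √(6.1667) = 2.4833

Step 3 — r_{ij} = s_{ij} / (s_i · s_j):
  r[U,U] = 1 (diagonal).
  r[U,V] = 0.9 / (2.3452 · 2.4833) = 0.9 / 5.8238 = 0.1545
  r[V,V] = 1 (diagonal).

R is symmetric with unit diagonal. Assembling:

R = [[1, 0.1545],
 [0.1545, 1]]


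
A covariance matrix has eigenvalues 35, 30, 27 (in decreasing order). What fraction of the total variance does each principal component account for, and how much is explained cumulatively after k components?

Step 1 — total variance = trace(Sigma) = Σ λ_i = 35 + 30 + 27 = 92.

Step 2 — fraction explained by component i = λ_i / Σ λ:
  PC1: 35/92 = 0.3804
  PC2: 30/92 = 0.3261
  PC3: 27/92 = 0.2935

Step 3 — cumulative fraction after k components = (λ_1 + ... + λ_k) / Σ λ:
  k = 1: 35/92 = 0.3804
  k = 2: (35 + 30)/92 = 65/92 = 0.7065
  k = 3: (35 + 30 + 27)/92 = 92/92 = 1

Summary (fraction, with percent):

explained: PC1 0.3804 (38.04%), PC2 0.3261 (32.61%), PC3 0.2935 (29.35%);  cumulative: 0.3804, 0.7065, 1


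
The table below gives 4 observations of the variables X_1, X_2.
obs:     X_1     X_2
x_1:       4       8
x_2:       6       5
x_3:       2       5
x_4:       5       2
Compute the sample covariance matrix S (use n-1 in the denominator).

Step 1 — column means:
  mean(X_1) = (4 + 6 + 2 + 5) / 4 = 17/4 = 4.25
  mean(X_2) = (8 + 5 + 5 + 2) / 4 = 20/4 = 5

Step 2 — sample covariance S[i,j] = (1/(n-1)) · Σ_k (x_{k,i} - mean_i) · (x_{k,j} - mean_j), with n-1 = 3.
  S[X_1,X_1] = ((-0.25)·(-0.25) + (1.75)·(1.75) + (-2.25)·(-2.25) + (0.75)·(0.75)) / 3 = 8.75/3 = 2.9167
  S[X_1,X_2] = ((-0.25)·(3) + (1.75)·(0) + (-2.25)·(0) + (0.75)·(-3)) / 3 = -3/3 = -1
  S[X_2,X_2] = ((3)·(3) + (0)·(0) + (0)·(0) + (-3)·(-3)) / 3 = 18/3 = 6

S is symmetric (S[j,i] = S[i,j]). Assembling:

S = [[2.9167, -1],
 [-1, 6]]


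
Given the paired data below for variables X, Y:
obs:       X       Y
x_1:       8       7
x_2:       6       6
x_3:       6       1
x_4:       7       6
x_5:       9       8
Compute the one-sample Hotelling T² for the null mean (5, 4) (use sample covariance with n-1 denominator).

Step 1 — sample mean vector:
  mean(X) = (8 + 6 + 6 + 7 + 9) / 5 = 36/5 = 7.2
  mean(Y) = (7 + 6 + 1 + 6 + 8) / 5 = 28/5 = 5.6
  x̄ = (7.2, 5.6),  deviation x̄ - mu_0 = (7.2, 5.6) - (5, 4) = (2.2, 1.6).

Step 2 — sample covariance matrix, S[i,j] = (1/(n-1)) · Σ_k (x_{k,i} - mean_i) · (x_{k,j} - mean_j), divisor n-1 = 4:
  S[X,X] = ((0.8)·(0.8) + (-1.2)·(-1.2) + (-1.2)·(-1.2) + (-0.2)·(-0.2) + (1.8)·(1.8)) / 4 = 6.8/4 = 1.7
  S[X,Y] = ((0.8)·(1.4) + (-1.2)·(0.4) + (-1.2)·(-4.6) + (-0.2)·(0.4) + (1.8)·(2.4)) / 4 = 10.4/4 = 2.6
  S[Y,Y] = ((1.4)·(1.4) + (0.4)·(0.4) + (-4.6)·(-4.6) + (0.4)·(0.4) + (2.4)·(2.4)) / 4 = 29.2/4 = 7.3
  S = [[1.7, 2.6],
 [2.6, 7.3]].

Step 3 — invert S. det(S) = 1.7·7.3 - (2.6)² = 5.65.
  S^{-1} = (1/det) · [[d, -b], [-b, a]] = [[1.292, -0.4602],
 [-0.4602, 0.3009]].

Step 4 — quadratic form (x̄ - mu_0)^T · S^{-1} · (x̄ - mu_0):
  S^{-1} · (x̄ - mu_0) = (2.1062, -0.531),
  (x̄ - mu_0)^T · [...] = (2.2)·(2.1062) + (1.6)·(-0.531) = 3.7841.

Step 5 — scale by n: T² = 5 · 3.7841 = 18.9204.

T² ≈ 18.9204


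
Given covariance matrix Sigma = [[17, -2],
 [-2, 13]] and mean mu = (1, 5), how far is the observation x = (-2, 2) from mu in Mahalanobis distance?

Step 1 — centre the observation: (x - mu) = (-3, -3).

Step 2 — invert Sigma. det(Sigma) = 17·13 - (-2)² = 217.
  Sigma^{-1} = (1/det) · [[d, -b], [-b, a]] = [[0.0599, 0.0092],
 [0.0092, 0.0783]].

Step 3 — form the quadratic (x - mu)^T · Sigma^{-1} · (x - mu):
  Sigma^{-1} · (x - mu) = (-0.2074, -0.2627).
  (x - mu)^T · [Sigma^{-1} · (x - mu)] = (-3)·(-0.2074) + (-3)·(-0.2627) = 1.4101.

Step 4 — take square root: d = √(1.4101) ≈ 1.1875.

d(x, mu) = √(1.4101) ≈ 1.1875


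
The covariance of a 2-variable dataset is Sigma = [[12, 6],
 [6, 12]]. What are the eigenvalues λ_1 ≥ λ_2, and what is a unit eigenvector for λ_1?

Step 1 — characteristic polynomial of 2×2 Sigma:
  det(Sigma - λI) = λ² - trace · λ + det = 0.
  trace = 12 + 12 = 24, det = 12·12 - (6)² = 108.
Step 2 — discriminant:
  Δ = trace² - 4·det = 576 - 432 = 144.
Step 3 — eigenvalues:
  λ = (trace ± √Δ)/2 = (24 ± 12)/2,
  λ_1 = 18,  λ_2 = 6.

Step 4 — unit eigenvector for λ_1: solve (Sigma - λ_1 I)v = 0. First row:
  (12 - 18)·v_x + (6)·v_y = 0, i.e. (-6)·v_x + (6)·v_y = 0,
  so v ∝ (b, λ_1 - a) = (6, 6) = u.
  ||u|| = √((6)² + (6)²) = √(72) ≈ 8.4853,
  v_1 = u/||u|| ≈ (0.7071, 0.7071) (||v_1|| = 1).

λ_1 = 18,  λ_2 = 6;  v_1 ≈ (0.7071, 0.7071)


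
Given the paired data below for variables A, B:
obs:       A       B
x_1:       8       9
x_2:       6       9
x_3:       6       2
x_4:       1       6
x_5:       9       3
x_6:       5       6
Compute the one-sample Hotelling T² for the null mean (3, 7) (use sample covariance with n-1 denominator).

Step 1 — sample mean vector:
  mean(A) = (8 + 6 + 6 + 1 + 9 + 5) / 6 = 35/6 = 5.8333
  mean(B) = (9 + 9 + 2 + 6 + 3 + 6) / 6 = 35/6 = 5.8333
  x̄ = (5.8333, 5.8333),  deviation x̄ - mu_0 = (5.8333, 5.8333) - (3, 7) = (2.8333, -1.1667).

Step 2 — sample covariance matrix, S[i,j] = (1/(n-1)) · Σ_k (x_{k,i} - mean_i) · (x_{k,j} - mean_j), divisor n-1 = 5:
  S[A,A] = ((2.1667)·(2.1667) + (0.1667)·(0.1667) + (0.1667)·(0.1667) + (-4.8333)·(-4.8333) + (3.1667)·(3.1667) + (-0.8333)·(-0.8333)) / 5 = 38.8333/5 = 7.7667
  S[A,B] = ((2.1667)·(3.1667) + (0.1667)·(3.1667) + (0.1667)·(-3.8333) + (-4.8333)·(0.1667) + (3.1667)·(-2.8333) + (-0.8333)·(0.1667)) / 5 = -3.1667/5 = -0.6333
  S[B,B] = ((3.1667)·(3.1667) + (3.1667)·(3.1667) + (-3.8333)·(-3.8333) + (0.1667)·(0.1667) + (-2.8333)·(-2.8333) + (0.1667)·(0.1667)) / 5 = 42.8333/5 = 8.5667
  S = [[7.7667, -0.6333],
 [-0.6333, 8.5667]].

Step 3 — invert S. det(S) = 7.7667·8.5667 - (-0.6333)² = 66.1333.
  S^{-1} = (1/det) · [[d, -b], [-b, a]] = [[0.1295, 0.0096],
 [0.0096, 0.1174]].

Step 4 — quadratic form (x̄ - mu_0)^T · S^{-1} · (x̄ - mu_0):
  S^{-1} · (x̄ - mu_0) = (0.3558, -0.1099),
  (x̄ - mu_0)^T · [...] = (2.8333)·(0.3558) + (-1.1667)·(-0.1099) = 1.1364.

Step 5 — scale by n: T² = 6 · 1.1364 = 6.8185.

T² ≈ 6.8185


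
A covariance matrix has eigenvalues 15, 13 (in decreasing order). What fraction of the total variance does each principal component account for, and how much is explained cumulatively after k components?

Step 1 — total variance = trace(Sigma) = Σ λ_i = 15 + 13 = 28.

Step 2 — fraction explained by component i = λ_i / Σ λ:
  PC1: 15/28 = 0.5357
  PC2: 13/28 = 0.4643

Step 3 — cumulative fraction after k components = (λ_1 + ... + λ_k) / Σ λ:
  k = 1: 15/28 = 0.5357
  k = 2: (15 + 13)/28 = 28/28 = 1

Summary (fraction, with percent):

explained: PC1 0.5357 (53.57%), PC2 0.4643 (46.43%);  cumulative: 0.5357, 1


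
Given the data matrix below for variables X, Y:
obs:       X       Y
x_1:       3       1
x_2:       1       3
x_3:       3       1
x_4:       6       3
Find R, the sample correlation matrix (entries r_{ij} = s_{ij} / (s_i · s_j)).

Step 1 — column means:
  mean(X) = (3 + 1 + 3 + 6) / 4 = 13/4 = 3.25
  mean(Y) = (1 + 3 + 1 + 3) / 4 = 8/4 = 2

Step 2 — sample variances and covariances s[i,j] = (1/(n-1)) · Σ_k (x_{k,i} - mean_i) · (x_{k,j} - mean_j), with n-1 = 3:
  s[X,X] = ((-0.25)·(-0.25) + (-2.25)·(-2.25) + (-0.25)·(-0.25) + (2.75)·(2.75)) / 3 = 12.75/3 = 4.25
  s[X,Y] = ((-0.25)·(-1) + (-2.25)·(1) + (-0.25)·(-1) + (2.75)·(1)) / 3 = 1/3 = 0.3333
  s[Y,Y] = ((-1)·(-1) + (1)·(1) + (-1)·(-1) + (1)·(1)) / 3 = 4/3 = 1.3333
  Sample standard deviations s_i = √(s[i,i]):
  s(X) = √(4.25) = 2.0616
  s(Y) = √(1.3333) = 1.1547

Step 3 — r_{ij} = s_{ij} / (s_i · s_j):
  r[X,X] = 1 (diagonal).
  r[X,Y] = 0.3333 / (2.0616 · 1.1547) = 0.3333 / 2.3805 = 0.14
  r[Y,Y] = 1 (diagonal).

R is symmetric with unit diagonal. Assembling:

R = [[1, 0.14],
 [0.14, 1]]


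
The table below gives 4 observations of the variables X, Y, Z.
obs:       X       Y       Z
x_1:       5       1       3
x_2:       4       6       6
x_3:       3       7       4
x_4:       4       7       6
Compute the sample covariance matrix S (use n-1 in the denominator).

Step 1 — column means:
  mean(X) = (5 + 4 + 3 + 4) / 4 = 16/4 = 4
  mean(Y) = (1 + 6 + 7 + 7) / 4 = 21/4 = 5.25
  mean(Z) = (3 + 6 + 4 + 6) / 4 = 19/4 = 4.75

Step 2 — sample covariance S[i,j] = (1/(n-1)) · Σ_k (x_{k,i} - mean_i) · (x_{k,j} - mean_j), with n-1 = 3.
  S[X,X] = ((1)·(1) + (0)·(0) + (-1)·(-1) + (0)·(0)) / 3 = 2/3 = 0.6667
  S[X,Y] = ((1)·(-4.25) + (0)·(0.75) + (-1)·(1.75) + (0)·(1.75)) / 3 = -6/3 = -2
  S[X,Z] = ((1)·(-1.75) + (0)·(1.25) + (-1)·(-0.75) + (0)·(1.25)) / 3 = -1/3 = -0.3333
  S[Y,Y] = ((-4.25)·(-4.25) + (0.75)·(0.75) + (1.75)·(1.75) + (1.75)·(1.75)) / 3 = 24.75/3 = 8.25
  S[Y,Z] = ((-4.25)·(-1.75) + (0.75)·(1.25) + (1.75)·(-0.75) + (1.75)·(1.25)) / 3 = 9.25/3 = 3.0833
  S[Z,Z] = ((-1.75)·(-1.75) + (1.25)·(1.25) + (-0.75)·(-0.75) + (1.25)·(1.25)) / 3 = 6.75/3 = 2.25

S is symmetric (S[j,i] = S[i,j]). Assembling:

S = [[0.6667, -2, -0.3333],
 [-2, 8.25, 3.0833],
 [-0.3333, 3.0833, 2.25]]


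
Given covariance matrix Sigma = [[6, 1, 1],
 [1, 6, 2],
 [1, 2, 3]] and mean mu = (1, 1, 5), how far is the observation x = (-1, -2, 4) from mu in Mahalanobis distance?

Step 1 — centre the observation: (x - mu) = (-2, -3, -1).

Step 2 — invert Sigma (cofactor / det for 3×3, or solve directly):
  Sigma^{-1} = [[0.1772, -0.0127, -0.0506],
 [-0.0127, 0.2152, -0.1392],
 [-0.0506, -0.1392, 0.443]].

Step 3 — form the quadratic (x - mu)^T · Sigma^{-1} · (x - mu):
  Sigma^{-1} · (x - mu) = (-0.2658, -0.481, 0.0759).
  (x - mu)^T · [Sigma^{-1} · (x - mu)] = (-2)·(-0.2658) + (-3)·(-0.481) + (-1)·(0.0759) = 1.8987.

Step 4 — take square root: d = √(1.8987) ≈ 1.3779.

d(x, mu) = √(1.8987) ≈ 1.3779


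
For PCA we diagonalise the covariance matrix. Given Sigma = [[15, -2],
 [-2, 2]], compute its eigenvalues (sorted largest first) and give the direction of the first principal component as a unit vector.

Step 1 — characteristic polynomial of 2×2 Sigma:
  det(Sigma - λI) = λ² - trace · λ + det = 0.
  trace = 15 + 2 = 17, det = 15·2 - (-2)² = 26.
Step 2 — discriminant:
  Δ = trace² - 4·det = 289 - 104 = 185.
Step 3 — eigenvalues:
  λ = (trace ± √Δ)/2 = (17 ± 13.6015)/2,
  λ_1 = 15.3007,  λ_2 = 1.6993.

Step 4 — unit eigenvector for λ_1: solve (Sigma - λ_1 I)v = 0. First row:
  (15 - 15.3007)·v_x + (-2)·v_y = 0, i.e. (-0.3007)·v_x + (-2)·v_y = 0,
  so v ∝ (b, λ_1 - a) = (-2, 0.3007); multiply by -1 so the first entry is positive: u = (2, -0.3007).
  ||u|| = √((2)² + (-0.3007)²) = √(4.0904) ≈ 2.0225,
  v_1 = u/||u|| ≈ (0.9889, -0.1487) (||v_1|| = 1).

λ_1 = 15.3007,  λ_2 = 1.6993;  v_1 ≈ (0.9889, -0.1487)


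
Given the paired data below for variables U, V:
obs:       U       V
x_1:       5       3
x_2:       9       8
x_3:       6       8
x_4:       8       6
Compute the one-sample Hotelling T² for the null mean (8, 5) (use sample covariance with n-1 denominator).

Step 1 — sample mean vector:
  mean(U) = (5 + 9 + 6 + 8) / 4 = 28/4 = 7
  mean(V) = (3 + 8 + 8 + 6) / 4 = 25/4 = 6.25
  x̄ = (7, 6.25),  deviation x̄ - mu_0 = (7, 6.25) - (8, 5) = (-1, 1.25).

Step 2 — sample covariance matrix, S[i,j] = (1/(n-1)) · Σ_k (x_{k,i} - mean_i) · (x_{k,j} - mean_j), divisor n-1 = 3:
  S[U,U] = ((-2)·(-2) + (2)·(2) + (-1)·(-1) + (1)·(1)) / 3 = 10/3 = 3.3333
  S[U,V] = ((-2)·(-3.25) + (2)·(1.75) + (-1)·(1.75) + (1)·(-0.25)) / 3 = 8/3 = 2.6667
  S[V,V] = ((-3.25)·(-3.25) + (1.75)·(1.75) + (1.75)·(1.75) + (-0.25)·(-0.25)) / 3 = 16.75/3 = 5.5833
  S = [[3.3333, 2.6667],
 [2.6667, 5.5833]].

Step 3 — invert S. det(S) = 3.3333·5.5833 - (2.6667)² = 11.5.
  S^{-1} = (1/det) · [[d, -b], [-b, a]] = [[0.4855, -0.2319],
 [-0.2319, 0.2899]].

Step 4 — quadratic form (x̄ - mu_0)^T · S^{-1} · (x̄ - mu_0):
  S^{-1} · (x̄ - mu_0) = (-0.7754, 0.5942),
  (x̄ - mu_0)^T · [...] = (-1)·(-0.7754) + (1.25)·(0.5942) = 1.5181.

Step 5 — scale by n: T² = 4 · 1.5181 = 6.0725.

T² ≈ 6.0725
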